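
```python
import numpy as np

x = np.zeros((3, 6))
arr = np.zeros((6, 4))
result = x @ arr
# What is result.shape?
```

(3, 4)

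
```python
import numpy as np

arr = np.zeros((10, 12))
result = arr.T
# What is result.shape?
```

(12, 10)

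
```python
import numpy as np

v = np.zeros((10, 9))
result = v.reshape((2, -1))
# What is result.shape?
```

(2, 45)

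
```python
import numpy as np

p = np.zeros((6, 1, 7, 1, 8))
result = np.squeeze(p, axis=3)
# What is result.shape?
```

(6, 1, 7, 8)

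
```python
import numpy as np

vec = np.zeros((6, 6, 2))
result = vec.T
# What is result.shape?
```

(2, 6, 6)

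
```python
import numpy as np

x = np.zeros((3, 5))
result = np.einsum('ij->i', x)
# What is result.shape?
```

(3,)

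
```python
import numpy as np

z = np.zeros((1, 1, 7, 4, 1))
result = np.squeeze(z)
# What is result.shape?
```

(7, 4)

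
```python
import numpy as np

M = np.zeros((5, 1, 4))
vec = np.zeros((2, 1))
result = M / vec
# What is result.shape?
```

(5, 2, 4)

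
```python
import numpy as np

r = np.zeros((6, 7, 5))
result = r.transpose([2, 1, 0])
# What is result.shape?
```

(5, 7, 6)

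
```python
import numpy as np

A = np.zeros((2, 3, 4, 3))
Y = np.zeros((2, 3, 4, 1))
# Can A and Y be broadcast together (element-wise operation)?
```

Yes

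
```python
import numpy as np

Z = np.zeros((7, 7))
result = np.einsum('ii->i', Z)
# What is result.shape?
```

(7,)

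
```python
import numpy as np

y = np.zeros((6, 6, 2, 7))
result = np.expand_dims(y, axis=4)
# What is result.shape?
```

(6, 6, 2, 7, 1)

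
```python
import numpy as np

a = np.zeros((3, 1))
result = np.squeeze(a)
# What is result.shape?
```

(3,)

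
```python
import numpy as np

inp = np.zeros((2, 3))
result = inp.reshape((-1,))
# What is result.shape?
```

(6,)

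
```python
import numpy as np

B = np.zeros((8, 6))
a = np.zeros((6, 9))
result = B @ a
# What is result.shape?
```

(8, 9)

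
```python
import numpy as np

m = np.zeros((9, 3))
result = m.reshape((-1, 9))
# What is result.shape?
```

(3, 9)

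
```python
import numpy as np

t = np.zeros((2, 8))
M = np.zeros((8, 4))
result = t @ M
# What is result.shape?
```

(2, 4)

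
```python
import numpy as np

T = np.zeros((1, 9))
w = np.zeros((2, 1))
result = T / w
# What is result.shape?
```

(2, 9)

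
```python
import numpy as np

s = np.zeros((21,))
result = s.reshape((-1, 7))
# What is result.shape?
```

(3, 7)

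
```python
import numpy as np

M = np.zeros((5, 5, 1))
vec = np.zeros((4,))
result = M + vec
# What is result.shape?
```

(5, 5, 4)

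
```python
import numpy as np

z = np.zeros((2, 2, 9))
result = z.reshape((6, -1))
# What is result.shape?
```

(6, 6)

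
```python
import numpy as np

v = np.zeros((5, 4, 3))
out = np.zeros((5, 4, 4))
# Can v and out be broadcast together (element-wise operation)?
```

No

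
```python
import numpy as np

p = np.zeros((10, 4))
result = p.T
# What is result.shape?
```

(4, 10)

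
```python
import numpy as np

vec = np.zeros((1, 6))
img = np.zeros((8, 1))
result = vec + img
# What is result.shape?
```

(8, 6)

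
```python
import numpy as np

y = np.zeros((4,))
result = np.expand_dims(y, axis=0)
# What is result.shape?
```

(1, 4)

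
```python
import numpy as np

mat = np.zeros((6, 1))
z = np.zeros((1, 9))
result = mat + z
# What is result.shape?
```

(6, 9)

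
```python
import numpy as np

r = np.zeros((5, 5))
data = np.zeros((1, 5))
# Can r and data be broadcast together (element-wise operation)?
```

Yes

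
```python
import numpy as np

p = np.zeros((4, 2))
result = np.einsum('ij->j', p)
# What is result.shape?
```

(2,)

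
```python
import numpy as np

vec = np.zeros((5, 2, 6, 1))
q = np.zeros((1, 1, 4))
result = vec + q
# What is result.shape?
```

(5, 2, 6, 4)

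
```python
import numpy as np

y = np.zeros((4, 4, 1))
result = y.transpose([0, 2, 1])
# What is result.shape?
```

(4, 1, 4)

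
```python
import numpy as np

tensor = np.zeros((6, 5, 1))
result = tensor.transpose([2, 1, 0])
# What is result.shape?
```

(1, 5, 6)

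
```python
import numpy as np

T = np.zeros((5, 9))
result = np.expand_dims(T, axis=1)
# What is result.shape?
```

(5, 1, 9)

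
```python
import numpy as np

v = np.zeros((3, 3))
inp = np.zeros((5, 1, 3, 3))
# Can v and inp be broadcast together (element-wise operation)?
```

Yes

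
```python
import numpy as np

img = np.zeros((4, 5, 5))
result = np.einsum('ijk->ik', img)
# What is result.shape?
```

(4, 5)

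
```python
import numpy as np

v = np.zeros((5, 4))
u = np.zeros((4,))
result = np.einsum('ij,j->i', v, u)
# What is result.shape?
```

(5,)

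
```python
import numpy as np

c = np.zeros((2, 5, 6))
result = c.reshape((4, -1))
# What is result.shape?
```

(4, 15)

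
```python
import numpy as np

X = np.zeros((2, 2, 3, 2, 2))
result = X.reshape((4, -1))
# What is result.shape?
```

(4, 12)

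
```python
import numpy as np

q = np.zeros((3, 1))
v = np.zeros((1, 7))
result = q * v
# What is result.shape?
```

(3, 7)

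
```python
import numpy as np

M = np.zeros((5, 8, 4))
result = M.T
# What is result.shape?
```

(4, 8, 5)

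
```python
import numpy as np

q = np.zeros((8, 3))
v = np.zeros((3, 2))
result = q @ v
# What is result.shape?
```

(8, 2)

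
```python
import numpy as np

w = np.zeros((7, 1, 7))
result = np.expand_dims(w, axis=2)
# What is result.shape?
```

(7, 1, 1, 7)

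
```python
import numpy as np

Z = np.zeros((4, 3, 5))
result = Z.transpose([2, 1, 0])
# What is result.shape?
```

(5, 3, 4)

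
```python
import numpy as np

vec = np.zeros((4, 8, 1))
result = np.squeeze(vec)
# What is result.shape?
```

(4, 8)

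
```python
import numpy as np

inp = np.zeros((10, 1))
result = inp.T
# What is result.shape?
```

(1, 10)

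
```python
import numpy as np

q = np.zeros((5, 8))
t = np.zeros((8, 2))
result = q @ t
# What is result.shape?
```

(5, 2)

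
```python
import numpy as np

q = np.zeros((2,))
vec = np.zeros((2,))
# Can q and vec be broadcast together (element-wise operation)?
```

Yes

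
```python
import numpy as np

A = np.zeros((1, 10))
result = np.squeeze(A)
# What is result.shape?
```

(10,)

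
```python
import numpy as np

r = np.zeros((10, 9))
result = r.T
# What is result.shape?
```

(9, 10)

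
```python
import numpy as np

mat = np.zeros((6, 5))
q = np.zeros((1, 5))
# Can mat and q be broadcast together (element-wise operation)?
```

Yes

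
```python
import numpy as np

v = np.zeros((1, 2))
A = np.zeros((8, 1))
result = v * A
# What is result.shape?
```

(8, 2)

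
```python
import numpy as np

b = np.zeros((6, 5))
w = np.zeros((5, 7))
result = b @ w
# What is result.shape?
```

(6, 7)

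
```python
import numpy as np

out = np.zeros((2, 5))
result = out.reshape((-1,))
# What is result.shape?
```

(10,)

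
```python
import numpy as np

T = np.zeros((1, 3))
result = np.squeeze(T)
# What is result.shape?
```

(3,)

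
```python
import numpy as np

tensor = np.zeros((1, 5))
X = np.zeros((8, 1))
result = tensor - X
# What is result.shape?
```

(8, 5)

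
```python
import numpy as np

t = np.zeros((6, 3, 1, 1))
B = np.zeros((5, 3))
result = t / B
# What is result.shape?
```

(6, 3, 5, 3)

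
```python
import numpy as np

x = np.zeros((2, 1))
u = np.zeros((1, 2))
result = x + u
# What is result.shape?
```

(2, 2)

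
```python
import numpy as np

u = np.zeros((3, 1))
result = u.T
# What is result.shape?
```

(1, 3)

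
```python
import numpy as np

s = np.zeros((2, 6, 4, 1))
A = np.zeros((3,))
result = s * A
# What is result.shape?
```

(2, 6, 4, 3)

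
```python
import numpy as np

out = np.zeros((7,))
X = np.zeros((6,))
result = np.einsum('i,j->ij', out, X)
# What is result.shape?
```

(7, 6)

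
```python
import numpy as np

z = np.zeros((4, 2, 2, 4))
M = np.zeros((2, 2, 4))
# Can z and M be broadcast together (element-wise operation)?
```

Yes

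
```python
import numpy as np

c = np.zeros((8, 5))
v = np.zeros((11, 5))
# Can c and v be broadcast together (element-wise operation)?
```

No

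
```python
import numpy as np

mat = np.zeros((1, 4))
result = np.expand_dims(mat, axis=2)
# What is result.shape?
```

(1, 4, 1)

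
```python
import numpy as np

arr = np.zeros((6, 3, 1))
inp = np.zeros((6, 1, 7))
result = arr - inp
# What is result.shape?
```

(6, 3, 7)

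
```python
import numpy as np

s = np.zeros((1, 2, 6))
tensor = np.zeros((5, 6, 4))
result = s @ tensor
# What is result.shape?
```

(5, 2, 4)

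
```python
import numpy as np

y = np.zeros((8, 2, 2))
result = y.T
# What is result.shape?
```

(2, 2, 8)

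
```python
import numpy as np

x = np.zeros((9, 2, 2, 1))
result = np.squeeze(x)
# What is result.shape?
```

(9, 2, 2)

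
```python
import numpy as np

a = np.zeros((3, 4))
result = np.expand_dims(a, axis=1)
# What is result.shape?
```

(3, 1, 4)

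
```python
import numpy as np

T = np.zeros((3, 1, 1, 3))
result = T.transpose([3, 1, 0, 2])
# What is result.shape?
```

(3, 1, 3, 1)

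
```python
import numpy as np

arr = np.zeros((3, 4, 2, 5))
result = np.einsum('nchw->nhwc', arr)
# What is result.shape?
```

(3, 2, 5, 4)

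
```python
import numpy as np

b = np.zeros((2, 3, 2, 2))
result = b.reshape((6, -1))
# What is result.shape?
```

(6, 4)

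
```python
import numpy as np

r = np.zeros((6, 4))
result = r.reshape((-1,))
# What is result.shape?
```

(24,)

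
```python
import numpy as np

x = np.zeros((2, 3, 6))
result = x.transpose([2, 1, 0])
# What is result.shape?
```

(6, 3, 2)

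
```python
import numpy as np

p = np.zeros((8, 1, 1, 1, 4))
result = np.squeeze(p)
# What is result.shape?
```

(8, 4)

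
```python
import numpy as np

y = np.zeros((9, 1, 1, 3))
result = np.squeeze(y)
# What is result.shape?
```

(9, 3)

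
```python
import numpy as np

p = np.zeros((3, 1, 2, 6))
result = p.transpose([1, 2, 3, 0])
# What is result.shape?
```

(1, 2, 6, 3)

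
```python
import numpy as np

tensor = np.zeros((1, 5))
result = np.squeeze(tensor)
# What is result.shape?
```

(5,)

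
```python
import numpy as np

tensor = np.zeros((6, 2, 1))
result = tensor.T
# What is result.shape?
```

(1, 2, 6)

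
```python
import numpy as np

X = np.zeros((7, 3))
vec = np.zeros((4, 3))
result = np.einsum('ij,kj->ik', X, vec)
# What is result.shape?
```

(7, 4)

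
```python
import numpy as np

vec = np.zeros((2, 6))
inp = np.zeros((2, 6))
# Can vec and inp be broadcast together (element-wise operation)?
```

Yes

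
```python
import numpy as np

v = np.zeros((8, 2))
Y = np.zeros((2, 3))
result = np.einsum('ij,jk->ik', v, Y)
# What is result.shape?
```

(8, 3)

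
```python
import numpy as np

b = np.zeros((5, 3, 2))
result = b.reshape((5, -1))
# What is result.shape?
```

(5, 6)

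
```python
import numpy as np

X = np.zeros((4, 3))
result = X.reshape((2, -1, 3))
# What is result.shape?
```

(2, 2, 3)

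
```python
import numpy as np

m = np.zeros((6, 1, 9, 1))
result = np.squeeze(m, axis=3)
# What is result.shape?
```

(6, 1, 9)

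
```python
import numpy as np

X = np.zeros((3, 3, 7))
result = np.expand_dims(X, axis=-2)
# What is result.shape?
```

(3, 3, 1, 7)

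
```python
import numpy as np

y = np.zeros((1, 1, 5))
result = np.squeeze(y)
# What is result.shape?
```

(5,)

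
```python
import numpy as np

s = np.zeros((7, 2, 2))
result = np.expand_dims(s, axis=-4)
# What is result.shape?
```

(1, 7, 2, 2)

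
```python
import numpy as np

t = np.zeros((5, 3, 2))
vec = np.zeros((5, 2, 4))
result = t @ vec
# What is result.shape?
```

(5, 3, 4)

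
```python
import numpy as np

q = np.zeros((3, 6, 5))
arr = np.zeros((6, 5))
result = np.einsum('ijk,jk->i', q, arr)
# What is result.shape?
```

(3,)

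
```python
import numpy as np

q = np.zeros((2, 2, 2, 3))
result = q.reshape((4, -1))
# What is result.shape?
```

(4, 6)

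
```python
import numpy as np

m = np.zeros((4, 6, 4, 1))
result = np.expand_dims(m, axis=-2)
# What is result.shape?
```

(4, 6, 4, 1, 1)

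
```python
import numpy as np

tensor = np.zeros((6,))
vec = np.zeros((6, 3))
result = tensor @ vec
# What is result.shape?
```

(3,)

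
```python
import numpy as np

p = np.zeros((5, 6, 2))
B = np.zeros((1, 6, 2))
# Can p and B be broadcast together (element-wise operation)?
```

Yes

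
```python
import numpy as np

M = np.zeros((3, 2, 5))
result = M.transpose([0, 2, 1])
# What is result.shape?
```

(3, 5, 2)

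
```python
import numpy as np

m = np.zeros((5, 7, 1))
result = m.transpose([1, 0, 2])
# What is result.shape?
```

(7, 5, 1)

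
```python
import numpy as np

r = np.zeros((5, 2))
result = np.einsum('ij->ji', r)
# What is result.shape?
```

(2, 5)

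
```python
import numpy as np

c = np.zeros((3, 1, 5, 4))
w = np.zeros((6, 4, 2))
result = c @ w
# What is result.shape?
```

(3, 6, 5, 2)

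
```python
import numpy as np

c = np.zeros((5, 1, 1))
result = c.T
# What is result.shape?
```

(1, 1, 5)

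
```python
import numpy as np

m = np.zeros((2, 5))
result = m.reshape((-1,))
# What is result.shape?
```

(10,)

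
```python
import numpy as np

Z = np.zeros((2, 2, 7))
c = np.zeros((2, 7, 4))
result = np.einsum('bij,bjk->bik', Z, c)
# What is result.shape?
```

(2, 2, 4)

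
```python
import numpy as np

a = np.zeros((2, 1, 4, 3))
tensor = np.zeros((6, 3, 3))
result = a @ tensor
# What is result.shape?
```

(2, 6, 4, 3)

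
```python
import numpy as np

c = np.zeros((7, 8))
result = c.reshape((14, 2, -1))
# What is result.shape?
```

(14, 2, 2)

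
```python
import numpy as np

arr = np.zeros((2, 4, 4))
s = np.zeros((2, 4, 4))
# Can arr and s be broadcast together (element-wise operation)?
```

Yes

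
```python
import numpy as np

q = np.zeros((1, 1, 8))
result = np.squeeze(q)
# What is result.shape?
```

(8,)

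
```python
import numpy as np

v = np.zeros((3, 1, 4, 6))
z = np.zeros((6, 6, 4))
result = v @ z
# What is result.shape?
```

(3, 6, 4, 4)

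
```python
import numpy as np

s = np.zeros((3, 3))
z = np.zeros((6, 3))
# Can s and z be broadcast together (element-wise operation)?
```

No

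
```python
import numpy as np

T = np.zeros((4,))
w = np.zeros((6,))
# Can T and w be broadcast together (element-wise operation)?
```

No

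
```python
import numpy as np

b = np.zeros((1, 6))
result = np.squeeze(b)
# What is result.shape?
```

(6,)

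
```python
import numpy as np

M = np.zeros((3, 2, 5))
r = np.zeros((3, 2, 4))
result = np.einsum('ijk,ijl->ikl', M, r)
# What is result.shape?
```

(3, 5, 4)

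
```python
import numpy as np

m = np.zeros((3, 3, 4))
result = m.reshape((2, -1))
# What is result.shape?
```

(2, 18)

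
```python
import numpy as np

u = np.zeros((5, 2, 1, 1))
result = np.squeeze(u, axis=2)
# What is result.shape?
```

(5, 2, 1)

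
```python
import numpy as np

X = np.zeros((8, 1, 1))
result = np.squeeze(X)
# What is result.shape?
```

(8,)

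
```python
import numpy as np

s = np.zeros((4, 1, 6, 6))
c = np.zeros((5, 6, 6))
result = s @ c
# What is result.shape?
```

(4, 5, 6, 6)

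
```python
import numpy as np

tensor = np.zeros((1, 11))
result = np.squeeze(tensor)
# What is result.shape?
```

(11,)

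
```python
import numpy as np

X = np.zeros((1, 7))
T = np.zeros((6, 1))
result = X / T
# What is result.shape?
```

(6, 7)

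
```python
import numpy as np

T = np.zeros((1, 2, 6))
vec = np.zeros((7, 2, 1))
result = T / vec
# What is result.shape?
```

(7, 2, 6)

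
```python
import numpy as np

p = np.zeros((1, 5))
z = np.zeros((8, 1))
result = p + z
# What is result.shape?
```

(8, 5)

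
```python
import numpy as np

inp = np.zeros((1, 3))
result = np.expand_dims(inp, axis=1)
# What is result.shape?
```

(1, 1, 3)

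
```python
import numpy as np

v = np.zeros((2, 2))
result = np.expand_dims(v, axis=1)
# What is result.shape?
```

(2, 1, 2)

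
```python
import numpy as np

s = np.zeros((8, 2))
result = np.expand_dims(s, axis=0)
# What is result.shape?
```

(1, 8, 2)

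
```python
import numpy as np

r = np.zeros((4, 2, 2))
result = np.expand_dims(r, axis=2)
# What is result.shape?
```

(4, 2, 1, 2)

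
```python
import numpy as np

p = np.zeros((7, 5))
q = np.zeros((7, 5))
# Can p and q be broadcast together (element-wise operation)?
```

Yes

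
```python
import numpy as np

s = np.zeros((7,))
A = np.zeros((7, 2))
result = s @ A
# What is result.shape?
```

(2,)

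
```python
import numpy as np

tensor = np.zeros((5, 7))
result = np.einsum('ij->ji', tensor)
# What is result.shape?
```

(7, 5)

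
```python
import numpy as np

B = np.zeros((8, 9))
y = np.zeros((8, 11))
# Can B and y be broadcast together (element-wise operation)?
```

No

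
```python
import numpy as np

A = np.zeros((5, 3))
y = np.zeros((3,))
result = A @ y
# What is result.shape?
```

(5,)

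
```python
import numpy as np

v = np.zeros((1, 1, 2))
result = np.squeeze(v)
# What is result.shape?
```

(2,)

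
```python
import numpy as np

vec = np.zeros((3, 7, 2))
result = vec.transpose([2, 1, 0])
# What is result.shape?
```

(2, 7, 3)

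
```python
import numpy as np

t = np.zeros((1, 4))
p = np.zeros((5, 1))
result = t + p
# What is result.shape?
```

(5, 4)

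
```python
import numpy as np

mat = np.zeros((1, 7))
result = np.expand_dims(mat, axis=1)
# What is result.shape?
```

(1, 1, 7)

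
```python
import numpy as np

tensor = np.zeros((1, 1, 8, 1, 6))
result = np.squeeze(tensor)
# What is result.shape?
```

(8, 6)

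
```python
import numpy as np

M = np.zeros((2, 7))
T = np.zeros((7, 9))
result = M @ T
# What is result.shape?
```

(2, 9)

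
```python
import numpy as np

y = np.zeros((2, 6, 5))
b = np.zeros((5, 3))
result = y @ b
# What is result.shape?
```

(2, 6, 3)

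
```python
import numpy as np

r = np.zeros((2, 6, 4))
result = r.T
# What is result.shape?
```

(4, 6, 2)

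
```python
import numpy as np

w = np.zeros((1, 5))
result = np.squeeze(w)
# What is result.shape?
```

(5,)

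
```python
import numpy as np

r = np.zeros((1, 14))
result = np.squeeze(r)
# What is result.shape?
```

(14,)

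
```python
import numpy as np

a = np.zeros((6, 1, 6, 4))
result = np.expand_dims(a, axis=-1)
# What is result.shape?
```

(6, 1, 6, 4, 1)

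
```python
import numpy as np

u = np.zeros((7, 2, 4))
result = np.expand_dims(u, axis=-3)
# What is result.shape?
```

(7, 1, 2, 4)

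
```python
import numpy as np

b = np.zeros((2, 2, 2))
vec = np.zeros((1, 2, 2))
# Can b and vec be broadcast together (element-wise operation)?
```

Yes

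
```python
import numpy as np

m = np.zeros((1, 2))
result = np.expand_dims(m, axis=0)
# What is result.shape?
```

(1, 1, 2)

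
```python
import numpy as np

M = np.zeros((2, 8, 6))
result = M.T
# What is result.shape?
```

(6, 8, 2)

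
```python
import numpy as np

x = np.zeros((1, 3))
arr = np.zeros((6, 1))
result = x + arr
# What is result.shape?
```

(6, 3)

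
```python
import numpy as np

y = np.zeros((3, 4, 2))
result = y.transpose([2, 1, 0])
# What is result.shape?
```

(2, 4, 3)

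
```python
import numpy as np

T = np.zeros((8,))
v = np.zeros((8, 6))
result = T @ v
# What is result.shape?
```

(6,)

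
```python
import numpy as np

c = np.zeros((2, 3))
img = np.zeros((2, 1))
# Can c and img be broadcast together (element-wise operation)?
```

Yes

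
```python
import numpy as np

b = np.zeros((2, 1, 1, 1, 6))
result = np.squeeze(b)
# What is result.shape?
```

(2, 6)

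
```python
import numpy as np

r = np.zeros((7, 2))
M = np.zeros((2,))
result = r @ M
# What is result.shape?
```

(7,)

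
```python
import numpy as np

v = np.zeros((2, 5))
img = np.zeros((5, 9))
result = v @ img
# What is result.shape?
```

(2, 9)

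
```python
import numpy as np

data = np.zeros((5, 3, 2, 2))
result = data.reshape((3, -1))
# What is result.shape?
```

(3, 20)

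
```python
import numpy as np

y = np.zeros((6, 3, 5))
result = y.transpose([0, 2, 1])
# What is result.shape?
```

(6, 5, 3)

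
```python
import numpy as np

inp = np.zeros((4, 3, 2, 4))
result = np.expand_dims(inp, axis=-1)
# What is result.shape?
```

(4, 3, 2, 4, 1)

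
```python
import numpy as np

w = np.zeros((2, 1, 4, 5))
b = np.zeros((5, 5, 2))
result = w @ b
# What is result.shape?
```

(2, 5, 4, 2)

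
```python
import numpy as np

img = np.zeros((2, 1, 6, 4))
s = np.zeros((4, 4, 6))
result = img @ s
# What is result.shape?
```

(2, 4, 6, 6)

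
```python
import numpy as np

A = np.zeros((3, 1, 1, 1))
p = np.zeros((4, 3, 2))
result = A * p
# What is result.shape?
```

(3, 4, 3, 2)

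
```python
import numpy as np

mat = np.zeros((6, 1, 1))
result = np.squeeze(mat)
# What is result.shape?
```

(6,)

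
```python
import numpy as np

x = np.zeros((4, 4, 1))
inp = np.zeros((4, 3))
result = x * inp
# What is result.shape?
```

(4, 4, 3)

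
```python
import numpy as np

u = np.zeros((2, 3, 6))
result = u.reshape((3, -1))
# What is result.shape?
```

(3, 12)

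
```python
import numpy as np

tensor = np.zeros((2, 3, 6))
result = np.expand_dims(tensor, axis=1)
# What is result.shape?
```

(2, 1, 3, 6)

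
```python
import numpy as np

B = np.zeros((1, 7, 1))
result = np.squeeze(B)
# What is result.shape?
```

(7,)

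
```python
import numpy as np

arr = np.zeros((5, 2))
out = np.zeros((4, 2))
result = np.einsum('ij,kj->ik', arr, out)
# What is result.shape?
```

(5, 4)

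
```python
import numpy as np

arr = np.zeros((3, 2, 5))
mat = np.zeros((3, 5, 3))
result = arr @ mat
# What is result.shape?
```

(3, 2, 3)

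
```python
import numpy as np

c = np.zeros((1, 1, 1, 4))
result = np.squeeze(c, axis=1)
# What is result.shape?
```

(1, 1, 4)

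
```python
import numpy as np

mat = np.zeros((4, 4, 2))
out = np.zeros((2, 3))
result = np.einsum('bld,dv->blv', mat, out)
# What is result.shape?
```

(4, 4, 3)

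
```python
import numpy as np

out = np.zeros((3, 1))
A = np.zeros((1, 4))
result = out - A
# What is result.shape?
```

(3, 4)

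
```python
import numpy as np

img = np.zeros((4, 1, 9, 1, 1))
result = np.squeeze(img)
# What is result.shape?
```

(4, 9)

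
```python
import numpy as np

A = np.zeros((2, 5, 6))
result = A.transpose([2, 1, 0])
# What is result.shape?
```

(6, 5, 2)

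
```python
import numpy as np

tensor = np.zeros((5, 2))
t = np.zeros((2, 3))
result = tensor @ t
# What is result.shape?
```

(5, 3)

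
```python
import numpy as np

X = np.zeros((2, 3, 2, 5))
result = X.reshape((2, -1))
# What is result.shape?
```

(2, 30)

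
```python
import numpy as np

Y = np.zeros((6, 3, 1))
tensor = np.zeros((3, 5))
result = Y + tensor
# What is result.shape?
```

(6, 3, 5)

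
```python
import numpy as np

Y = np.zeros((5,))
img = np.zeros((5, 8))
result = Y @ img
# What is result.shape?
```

(8,)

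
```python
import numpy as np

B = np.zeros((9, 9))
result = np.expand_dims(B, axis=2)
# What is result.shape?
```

(9, 9, 1)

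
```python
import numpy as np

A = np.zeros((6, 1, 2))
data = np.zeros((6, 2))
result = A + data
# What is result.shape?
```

(6, 6, 2)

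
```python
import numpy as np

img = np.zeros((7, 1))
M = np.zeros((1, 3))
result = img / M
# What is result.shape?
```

(7, 3)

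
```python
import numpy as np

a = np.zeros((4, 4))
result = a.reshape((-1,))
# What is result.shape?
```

(16,)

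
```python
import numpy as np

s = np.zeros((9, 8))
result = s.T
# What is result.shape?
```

(8, 9)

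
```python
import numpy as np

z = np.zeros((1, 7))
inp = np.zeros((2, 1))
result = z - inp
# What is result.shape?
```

(2, 7)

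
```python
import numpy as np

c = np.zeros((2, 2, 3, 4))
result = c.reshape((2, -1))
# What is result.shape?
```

(2, 24)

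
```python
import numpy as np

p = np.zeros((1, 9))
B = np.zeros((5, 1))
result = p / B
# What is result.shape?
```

(5, 9)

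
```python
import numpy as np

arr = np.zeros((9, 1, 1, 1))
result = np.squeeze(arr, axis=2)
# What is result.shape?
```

(9, 1, 1)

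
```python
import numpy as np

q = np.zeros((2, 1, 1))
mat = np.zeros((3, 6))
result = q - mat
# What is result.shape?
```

(2, 3, 6)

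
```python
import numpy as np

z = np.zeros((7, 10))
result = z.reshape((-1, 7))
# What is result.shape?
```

(10, 7)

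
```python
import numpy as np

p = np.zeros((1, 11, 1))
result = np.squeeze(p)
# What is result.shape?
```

(11,)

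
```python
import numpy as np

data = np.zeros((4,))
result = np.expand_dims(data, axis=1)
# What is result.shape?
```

(4, 1)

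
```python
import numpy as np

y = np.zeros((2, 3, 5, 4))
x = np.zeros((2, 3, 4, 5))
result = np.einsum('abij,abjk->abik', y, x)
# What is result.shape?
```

(2, 3, 5, 5)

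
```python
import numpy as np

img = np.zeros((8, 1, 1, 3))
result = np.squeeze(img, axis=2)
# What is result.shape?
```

(8, 1, 3)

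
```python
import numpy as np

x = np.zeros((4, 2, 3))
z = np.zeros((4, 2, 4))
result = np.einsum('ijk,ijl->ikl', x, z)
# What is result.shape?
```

(4, 3, 4)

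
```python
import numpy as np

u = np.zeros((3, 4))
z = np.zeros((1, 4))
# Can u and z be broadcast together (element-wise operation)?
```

Yes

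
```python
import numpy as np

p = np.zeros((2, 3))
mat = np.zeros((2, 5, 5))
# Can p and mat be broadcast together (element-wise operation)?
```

No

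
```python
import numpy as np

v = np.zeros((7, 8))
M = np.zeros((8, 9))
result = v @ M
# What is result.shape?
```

(7, 9)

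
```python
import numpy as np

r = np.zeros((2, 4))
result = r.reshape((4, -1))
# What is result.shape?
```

(4, 2)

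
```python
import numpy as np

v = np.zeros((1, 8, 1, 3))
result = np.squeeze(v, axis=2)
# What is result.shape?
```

(1, 8, 3)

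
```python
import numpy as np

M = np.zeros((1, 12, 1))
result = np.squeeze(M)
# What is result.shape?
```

(12,)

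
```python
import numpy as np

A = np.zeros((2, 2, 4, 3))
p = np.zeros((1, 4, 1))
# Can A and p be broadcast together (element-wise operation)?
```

Yes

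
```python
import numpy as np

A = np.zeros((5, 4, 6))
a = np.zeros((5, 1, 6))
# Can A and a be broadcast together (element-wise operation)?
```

Yes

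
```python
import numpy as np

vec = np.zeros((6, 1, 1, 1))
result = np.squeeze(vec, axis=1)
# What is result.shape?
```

(6, 1, 1)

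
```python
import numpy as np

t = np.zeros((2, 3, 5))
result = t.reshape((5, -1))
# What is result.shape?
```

(5, 6)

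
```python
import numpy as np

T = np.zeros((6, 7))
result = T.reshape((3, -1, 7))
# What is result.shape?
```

(3, 2, 7)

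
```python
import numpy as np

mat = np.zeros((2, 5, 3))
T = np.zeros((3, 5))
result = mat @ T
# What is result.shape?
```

(2, 5, 5)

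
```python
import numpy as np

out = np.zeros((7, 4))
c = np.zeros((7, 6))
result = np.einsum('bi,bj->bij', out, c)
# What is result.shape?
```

(7, 4, 6)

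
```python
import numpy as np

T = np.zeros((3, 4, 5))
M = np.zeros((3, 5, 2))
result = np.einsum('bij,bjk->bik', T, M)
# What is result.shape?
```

(3, 4, 2)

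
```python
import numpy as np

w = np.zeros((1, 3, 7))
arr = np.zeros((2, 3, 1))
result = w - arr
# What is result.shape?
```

(2, 3, 7)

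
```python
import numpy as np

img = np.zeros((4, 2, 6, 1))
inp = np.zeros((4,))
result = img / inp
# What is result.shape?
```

(4, 2, 6, 4)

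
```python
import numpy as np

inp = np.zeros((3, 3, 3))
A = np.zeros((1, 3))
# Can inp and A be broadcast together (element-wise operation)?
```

Yes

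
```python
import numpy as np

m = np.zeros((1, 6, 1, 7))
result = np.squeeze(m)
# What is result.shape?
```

(6, 7)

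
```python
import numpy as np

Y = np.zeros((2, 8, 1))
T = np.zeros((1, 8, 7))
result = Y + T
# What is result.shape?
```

(2, 8, 7)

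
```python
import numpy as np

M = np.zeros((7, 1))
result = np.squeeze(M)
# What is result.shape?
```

(7,)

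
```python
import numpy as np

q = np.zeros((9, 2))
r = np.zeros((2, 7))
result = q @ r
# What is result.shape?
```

(9, 7)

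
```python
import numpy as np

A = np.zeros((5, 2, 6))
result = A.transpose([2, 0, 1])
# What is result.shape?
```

(6, 5, 2)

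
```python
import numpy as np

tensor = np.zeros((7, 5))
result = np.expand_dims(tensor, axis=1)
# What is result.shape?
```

(7, 1, 5)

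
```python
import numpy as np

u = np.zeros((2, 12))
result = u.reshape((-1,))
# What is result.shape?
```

(24,)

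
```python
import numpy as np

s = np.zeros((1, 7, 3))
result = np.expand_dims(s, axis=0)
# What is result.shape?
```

(1, 1, 7, 3)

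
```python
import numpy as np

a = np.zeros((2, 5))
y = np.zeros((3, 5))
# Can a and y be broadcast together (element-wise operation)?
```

No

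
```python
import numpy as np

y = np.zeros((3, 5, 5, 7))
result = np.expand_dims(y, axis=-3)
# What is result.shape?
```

(3, 5, 1, 5, 7)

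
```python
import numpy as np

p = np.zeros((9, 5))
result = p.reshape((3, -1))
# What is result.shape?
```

(3, 15)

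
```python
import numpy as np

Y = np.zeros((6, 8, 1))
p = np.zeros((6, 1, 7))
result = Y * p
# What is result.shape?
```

(6, 8, 7)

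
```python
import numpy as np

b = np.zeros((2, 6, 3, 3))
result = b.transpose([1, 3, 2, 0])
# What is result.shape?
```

(6, 3, 3, 2)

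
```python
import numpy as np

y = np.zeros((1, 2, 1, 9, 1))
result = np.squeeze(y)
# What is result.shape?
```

(2, 9)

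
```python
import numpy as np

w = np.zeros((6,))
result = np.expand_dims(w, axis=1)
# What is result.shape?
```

(6, 1)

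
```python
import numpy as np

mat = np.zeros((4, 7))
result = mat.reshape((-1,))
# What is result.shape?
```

(28,)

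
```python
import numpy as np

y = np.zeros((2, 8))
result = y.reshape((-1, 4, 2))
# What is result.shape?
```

(2, 4, 2)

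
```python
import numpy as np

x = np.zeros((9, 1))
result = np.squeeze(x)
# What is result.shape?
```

(9,)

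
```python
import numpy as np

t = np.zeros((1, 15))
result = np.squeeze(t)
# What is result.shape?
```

(15,)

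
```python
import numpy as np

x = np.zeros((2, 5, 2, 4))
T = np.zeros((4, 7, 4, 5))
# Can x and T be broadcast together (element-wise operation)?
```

No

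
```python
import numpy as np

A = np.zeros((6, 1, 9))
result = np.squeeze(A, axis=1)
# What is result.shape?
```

(6, 9)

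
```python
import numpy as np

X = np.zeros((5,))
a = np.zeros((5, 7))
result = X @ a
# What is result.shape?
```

(7,)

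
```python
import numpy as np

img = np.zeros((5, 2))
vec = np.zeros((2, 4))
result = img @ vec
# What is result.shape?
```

(5, 4)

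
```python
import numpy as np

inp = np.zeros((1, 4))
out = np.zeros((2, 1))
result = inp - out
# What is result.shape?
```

(2, 4)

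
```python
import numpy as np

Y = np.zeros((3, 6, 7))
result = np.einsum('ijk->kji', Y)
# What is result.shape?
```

(7, 6, 3)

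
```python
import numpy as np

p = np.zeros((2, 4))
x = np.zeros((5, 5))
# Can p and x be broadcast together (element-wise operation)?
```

No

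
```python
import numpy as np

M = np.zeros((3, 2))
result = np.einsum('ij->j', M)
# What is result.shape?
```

(2,)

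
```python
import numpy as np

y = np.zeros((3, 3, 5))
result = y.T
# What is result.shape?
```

(5, 3, 3)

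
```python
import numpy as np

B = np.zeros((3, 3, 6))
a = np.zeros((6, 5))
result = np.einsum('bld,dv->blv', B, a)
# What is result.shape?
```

(3, 3, 5)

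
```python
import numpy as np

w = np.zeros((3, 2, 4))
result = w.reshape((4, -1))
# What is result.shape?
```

(4, 6)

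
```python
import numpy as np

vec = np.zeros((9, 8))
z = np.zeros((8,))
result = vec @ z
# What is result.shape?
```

(9,)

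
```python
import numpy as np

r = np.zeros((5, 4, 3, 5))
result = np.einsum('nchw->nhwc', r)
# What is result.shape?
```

(5, 3, 5, 4)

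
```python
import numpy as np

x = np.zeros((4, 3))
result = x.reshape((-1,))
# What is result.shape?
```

(12,)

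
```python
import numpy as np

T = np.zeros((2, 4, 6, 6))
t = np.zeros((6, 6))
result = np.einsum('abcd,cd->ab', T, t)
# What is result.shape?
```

(2, 4)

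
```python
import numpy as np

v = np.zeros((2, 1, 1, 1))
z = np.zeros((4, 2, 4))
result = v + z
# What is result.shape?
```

(2, 4, 2, 4)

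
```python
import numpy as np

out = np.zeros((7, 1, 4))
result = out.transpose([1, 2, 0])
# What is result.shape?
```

(1, 4, 7)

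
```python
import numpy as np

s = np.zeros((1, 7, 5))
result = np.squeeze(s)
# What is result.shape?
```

(7, 5)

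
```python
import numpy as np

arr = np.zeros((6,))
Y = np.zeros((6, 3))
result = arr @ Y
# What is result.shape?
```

(3,)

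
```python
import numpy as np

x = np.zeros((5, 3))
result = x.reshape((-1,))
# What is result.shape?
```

(15,)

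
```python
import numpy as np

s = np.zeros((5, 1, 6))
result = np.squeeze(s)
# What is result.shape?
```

(5, 6)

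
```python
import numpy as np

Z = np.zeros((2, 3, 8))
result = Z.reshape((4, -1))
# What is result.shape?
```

(4, 12)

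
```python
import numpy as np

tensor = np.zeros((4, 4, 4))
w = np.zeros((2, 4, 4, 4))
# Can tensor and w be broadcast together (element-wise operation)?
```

Yes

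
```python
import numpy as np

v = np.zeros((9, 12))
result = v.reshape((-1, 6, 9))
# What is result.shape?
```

(2, 6, 9)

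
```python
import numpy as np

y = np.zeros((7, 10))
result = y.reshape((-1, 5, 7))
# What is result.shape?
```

(2, 5, 7)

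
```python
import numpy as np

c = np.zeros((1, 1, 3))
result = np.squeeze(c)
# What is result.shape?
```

(3,)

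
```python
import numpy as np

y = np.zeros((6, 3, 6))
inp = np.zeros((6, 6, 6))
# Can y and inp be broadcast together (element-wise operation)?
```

No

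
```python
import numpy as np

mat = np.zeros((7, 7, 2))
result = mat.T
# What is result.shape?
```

(2, 7, 7)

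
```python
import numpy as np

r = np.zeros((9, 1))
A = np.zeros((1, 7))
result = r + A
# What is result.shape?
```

(9, 7)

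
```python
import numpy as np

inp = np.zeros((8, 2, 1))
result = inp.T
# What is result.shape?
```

(1, 2, 8)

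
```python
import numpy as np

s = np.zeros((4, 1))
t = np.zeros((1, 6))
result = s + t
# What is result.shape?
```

(4, 6)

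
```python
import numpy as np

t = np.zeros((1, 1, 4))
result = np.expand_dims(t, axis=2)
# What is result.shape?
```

(1, 1, 1, 4)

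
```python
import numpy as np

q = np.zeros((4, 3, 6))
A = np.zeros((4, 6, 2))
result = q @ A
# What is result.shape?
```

(4, 3, 2)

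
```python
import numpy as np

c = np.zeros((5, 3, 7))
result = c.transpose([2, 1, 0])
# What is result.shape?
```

(7, 3, 5)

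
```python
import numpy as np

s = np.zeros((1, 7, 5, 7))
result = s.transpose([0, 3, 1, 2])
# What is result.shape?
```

(1, 7, 7, 5)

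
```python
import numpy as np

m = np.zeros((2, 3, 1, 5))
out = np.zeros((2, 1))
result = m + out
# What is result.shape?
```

(2, 3, 2, 5)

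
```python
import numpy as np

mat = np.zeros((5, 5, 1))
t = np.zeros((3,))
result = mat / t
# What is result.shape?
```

(5, 5, 3)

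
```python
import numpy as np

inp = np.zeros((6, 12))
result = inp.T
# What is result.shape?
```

(12, 6)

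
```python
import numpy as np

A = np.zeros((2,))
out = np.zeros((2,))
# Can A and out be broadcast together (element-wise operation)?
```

Yes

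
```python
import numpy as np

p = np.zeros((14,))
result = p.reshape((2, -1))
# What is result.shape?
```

(2, 7)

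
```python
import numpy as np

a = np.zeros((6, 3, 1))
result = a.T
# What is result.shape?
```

(1, 3, 6)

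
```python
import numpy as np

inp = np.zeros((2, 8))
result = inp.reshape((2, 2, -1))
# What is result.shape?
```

(2, 2, 4)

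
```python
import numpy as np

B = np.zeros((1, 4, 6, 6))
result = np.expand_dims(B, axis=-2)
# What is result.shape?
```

(1, 4, 6, 1, 6)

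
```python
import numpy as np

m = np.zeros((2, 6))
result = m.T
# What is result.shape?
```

(6, 2)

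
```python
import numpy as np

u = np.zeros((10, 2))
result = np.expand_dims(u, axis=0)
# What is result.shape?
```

(1, 10, 2)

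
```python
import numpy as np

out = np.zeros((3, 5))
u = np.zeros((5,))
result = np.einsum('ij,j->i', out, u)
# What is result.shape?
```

(3,)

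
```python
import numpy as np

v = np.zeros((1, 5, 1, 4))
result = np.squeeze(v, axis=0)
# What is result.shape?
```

(5, 1, 4)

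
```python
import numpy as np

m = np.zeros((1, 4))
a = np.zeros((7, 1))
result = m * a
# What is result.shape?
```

(7, 4)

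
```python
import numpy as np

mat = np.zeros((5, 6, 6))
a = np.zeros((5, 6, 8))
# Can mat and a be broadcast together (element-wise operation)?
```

No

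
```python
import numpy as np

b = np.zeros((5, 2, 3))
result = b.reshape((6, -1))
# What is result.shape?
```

(6, 5)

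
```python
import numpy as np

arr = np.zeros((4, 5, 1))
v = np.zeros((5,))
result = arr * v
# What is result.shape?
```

(4, 5, 5)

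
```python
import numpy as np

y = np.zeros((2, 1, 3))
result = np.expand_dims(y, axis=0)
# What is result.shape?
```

(1, 2, 1, 3)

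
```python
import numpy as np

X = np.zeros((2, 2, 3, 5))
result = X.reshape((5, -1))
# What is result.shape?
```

(5, 12)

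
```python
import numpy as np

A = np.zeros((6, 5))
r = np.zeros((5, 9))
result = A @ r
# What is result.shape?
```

(6, 9)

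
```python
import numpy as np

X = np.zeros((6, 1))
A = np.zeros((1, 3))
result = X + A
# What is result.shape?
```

(6, 3)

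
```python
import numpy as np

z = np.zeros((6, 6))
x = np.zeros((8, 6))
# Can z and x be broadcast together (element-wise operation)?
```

No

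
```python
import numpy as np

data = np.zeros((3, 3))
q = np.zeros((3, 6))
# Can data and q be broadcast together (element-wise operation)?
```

No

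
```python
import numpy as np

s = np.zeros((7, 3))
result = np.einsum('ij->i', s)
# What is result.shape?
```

(7,)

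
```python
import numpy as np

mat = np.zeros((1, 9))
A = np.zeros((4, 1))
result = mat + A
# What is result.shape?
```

(4, 9)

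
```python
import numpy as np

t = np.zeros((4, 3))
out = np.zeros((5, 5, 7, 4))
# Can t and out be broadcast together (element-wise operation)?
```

No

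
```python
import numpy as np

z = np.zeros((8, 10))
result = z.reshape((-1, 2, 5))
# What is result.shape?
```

(8, 2, 5)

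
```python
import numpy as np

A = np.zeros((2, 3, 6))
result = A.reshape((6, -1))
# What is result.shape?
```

(6, 6)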